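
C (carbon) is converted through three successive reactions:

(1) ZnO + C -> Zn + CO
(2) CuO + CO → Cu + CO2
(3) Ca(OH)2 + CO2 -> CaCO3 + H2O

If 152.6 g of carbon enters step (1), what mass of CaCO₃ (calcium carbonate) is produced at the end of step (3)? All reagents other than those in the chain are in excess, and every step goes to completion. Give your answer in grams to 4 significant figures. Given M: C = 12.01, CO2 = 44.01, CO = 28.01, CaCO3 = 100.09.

n(C) = 152.6 / 12.01 = 12.706 mol.
Reaction (1): C→CO ratio 1:1 ⇒ n(CO) = 12.706 mol.
Reaction (2): CO→CO2 ratio 1:1 ⇒ n(CO2) = 12.706 mol.
Reaction (3): CO2→CaCO3 ratio 1:1 ⇒ n(CaCO3) = 12.706 mol.
Mass of CaCO3 = 12.706 × 100.09 = 1271.8 g.

1272 g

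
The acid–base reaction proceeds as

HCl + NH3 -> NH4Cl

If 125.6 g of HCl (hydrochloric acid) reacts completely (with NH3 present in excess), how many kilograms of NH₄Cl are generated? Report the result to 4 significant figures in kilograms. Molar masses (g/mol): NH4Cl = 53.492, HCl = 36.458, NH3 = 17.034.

n(HCl) = 125.60 g / 36.458 g/mol = 3.4451 mol.
From the equation the HCl:NH4Cl mole ratio is 1:1, so n(NH4Cl) = 3.4451 × 1/1 = 3.4451 mol.
Mass of NH4Cl = 3.4451 mol × 53.492 g/mol = 184.28 g.
Converting to kg: 184.28 g = 0.1843 kg.

0.1843 kg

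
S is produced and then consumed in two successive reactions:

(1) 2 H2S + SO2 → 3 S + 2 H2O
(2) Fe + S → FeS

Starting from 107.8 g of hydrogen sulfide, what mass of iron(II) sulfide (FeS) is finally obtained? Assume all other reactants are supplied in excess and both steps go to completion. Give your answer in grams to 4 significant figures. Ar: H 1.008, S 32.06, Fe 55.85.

M(H2S) = 2(1.008) + 32.06 = 34.076 g/mol.
M(FeS) = 55.85 + 32.06 = 87.91 g/mol.
n(H2S) = 107.80 / 34.076 = 3.1635 mol.
Step 1 gives a 2:3 ratio of H2S to S, so n(S) = 4.7453 mol.
In step 2 the S:FeS ratio is 1:1, so n(FeS) = 4.7453 mol.
Mass of FeS = 4.7453 × 87.91 = 417.16 g.

417.2 g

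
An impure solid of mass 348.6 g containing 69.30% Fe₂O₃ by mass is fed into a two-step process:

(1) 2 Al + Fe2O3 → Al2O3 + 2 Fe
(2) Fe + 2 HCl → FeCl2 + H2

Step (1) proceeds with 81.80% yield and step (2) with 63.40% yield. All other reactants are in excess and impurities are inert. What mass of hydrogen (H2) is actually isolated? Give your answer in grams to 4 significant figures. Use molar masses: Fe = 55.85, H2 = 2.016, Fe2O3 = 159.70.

3.163 g

Pure Fe2O3 = 348.6 × 0.6930 = 241.58 g.
n(Fe2O3) = 241.58 / 159.70 = 1.5127 mol.
Step 1 (Fe2O3:Fe = 1:2): theoretical n(Fe) = 3.0254 mol; at 81.80% yield, n(Fe) = 2.4748 mol.
Step 2 (Fe:H2 = 1:1): theoretical n(H2) = 2.4748 mol, so theoretical mass = 2.4748 × 2.016 = 4.9892 g.
At 63.40% yield, actual mass of H2 = 4.9892 × 0.6340 = 3.1631 g.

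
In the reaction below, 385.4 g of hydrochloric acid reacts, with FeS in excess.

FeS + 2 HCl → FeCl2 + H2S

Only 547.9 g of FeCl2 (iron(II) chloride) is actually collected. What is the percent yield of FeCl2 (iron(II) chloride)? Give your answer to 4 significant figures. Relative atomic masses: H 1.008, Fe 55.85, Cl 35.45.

81.78 %

M(HCl) = 1.008 + 35.45 = 36.458 g/mol.
M(FeCl2) = 55.85 + 2(35.45) = 126.75 g/mol.
n(HCl) = 385.40 g / 36.458 g/mol = 10.571 mol.
From the equation the HCl:FeCl2 mole ratio is 2:1, so n(FeCl2) = 10.571 × 1/2 = 5.2855 mol.
Mass of FeCl2 = 5.2855 mol × 126.75 g/mol = 669.94 g.
This is the theoretical yield. Percent yield = 547.9 g / 669.94 g × 100% = 81.783%.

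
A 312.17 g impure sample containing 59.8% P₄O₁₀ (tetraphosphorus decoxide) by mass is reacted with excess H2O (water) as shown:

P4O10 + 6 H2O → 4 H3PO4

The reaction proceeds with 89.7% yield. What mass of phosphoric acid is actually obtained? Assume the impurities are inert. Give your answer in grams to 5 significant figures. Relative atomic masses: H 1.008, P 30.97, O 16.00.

231.21 g

Pure P4O10 available = 312.17 g × 0.598 = 186.678 g.
M(P4O10) = 4(30.97) + 10(16.00) = 283.88 g/mol.
M(H3PO4) = 3(1.008) + 30.97 + 4(16.00) = 97.994 g/mol.
n(P4O10) = 186.678 g / 283.88 g/mol = 0.657594 mol.
From the equation the P4O10:H3PO4 mole ratio is 1:4, so n(H3PO4) = 0.657594 × 4/1 = 2.63037 mol.
Mass of H3PO4 = 2.63037 mol × 97.994 g/mol = 257.761 g.
Actual mass collected = 257.761 g × 0.897 = 231.212 g.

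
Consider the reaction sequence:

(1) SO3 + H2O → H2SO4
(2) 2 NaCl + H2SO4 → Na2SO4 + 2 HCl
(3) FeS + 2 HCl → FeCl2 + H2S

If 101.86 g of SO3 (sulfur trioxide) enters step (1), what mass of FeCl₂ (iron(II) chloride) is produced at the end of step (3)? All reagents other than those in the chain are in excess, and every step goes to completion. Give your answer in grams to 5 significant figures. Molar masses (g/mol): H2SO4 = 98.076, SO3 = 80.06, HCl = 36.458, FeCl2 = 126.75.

n(SO3) = 101.86 / 80.06 = 1.27230 mol.
Reaction (1): SO3→H2SO4 ratio 1:1 ⇒ n(H2SO4) = 1.27230 mol.
Reaction (2): H2SO4→HCl ratio 1:2 ⇒ n(HCl) = 2.54459 mol.
Reaction (3): HCl→FeCl2 ratio 2:1 ⇒ n(FeCl2) = 1.27230 mol.
Mass of FeCl2 = 1.27230 × 126.75 = 161.263 g.

161.26 g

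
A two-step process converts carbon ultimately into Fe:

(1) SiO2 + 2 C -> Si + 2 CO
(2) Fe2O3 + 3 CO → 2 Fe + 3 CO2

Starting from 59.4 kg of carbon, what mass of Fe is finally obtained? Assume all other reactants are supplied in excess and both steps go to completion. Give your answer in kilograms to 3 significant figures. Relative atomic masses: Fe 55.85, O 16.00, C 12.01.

M(C) = 12.01 g/mol.
M(Fe) = 55.85 g/mol.
59.4 kg = 59400 g.
n(C) = 59400 / 12.01 = 4946 mol.
Step 1 gives a 2:2 ratio of C to CO, so n(CO) = 4946 mol.
In step 2 the CO:Fe ratio is 3:2, so n(Fe) = 3297 mol.
Mass of Fe = 3297 × 55.85 = 184200 g = 184 kg.

184 kg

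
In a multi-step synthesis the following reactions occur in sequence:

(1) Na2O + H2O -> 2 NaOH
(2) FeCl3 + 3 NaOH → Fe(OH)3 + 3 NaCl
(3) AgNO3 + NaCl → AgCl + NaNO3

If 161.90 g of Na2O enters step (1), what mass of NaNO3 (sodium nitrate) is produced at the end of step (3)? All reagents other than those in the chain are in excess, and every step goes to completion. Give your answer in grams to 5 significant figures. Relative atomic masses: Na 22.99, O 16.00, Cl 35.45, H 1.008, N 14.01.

M(Na2O) = 2(22.99) + 16.00 = 61.98 g/mol.
M(NaNO3) = 22.99 + 14.01 + 3(16.00) = 85.00 g/mol.
n(Na2O) = 161.90 / 61.98 = 2.61213 mol.
Reaction (1): Na2O→NaOH ratio 1:2 ⇒ n(NaOH) = 5.22427 mol.
Reaction (2): NaOH→NaCl ratio 3:3 ⇒ n(NaCl) = 5.22427 mol.
Reaction (3): NaCl→NaNO3 ratio 1:1 ⇒ n(NaNO3) = 5.22427 mol.
Mass of NaNO3 = 5.22427 × 85.00 = 444.063 g.

444.06 g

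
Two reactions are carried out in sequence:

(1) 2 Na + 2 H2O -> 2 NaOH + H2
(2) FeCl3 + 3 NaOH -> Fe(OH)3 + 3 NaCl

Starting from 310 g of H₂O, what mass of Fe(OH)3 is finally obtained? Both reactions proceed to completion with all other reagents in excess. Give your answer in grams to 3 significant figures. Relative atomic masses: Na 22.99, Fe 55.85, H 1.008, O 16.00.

613 g

M(H2O) = 2(1.008) + 16.00 = 18.016 g/mol.
M(Fe(OH)3) = 55.85 + 3(16.00) + 3(1.008) = 106.874 g/mol.
n(H2O) = 310.0 / 18.016 = 17.21 mol.
Step 1 gives a 2:2 ratio of H2O to NaOH, so n(NaOH) = 17.21 mol.
In step 2 the NaOH:Fe(OH)3 ratio is 3:1, so n(Fe(OH)3) = 5.736 mol.
Mass of Fe(OH)3 = 5.736 × 106.874 = 613.0 g.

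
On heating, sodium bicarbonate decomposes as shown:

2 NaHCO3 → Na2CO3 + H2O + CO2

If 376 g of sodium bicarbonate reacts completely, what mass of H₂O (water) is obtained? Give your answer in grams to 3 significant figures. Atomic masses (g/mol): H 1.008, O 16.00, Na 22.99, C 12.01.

40.3 g

M(NaHCO3) = 22.99 + 1.008 + 12.01 + 3(16.00) = 84.008 g/mol.
M(H2O) = 2(1.008) + 16.00 = 18.016 g/mol.
n(NaHCO3) = 376.0 g / 84.008 g/mol = 4.476 mol.
From the equation the NaHCO3:H2O mole ratio is 2:1, so n(H2O) = 4.476 × 1/2 = 2.238 mol.
Mass of H2O = 2.238 mol × 18.016 g/mol = 40.32 g.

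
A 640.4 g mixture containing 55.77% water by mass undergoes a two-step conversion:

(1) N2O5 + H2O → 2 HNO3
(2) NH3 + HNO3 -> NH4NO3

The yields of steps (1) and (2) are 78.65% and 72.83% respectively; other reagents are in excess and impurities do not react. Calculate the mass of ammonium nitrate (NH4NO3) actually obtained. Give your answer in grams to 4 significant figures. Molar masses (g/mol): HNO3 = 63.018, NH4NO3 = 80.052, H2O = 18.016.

1818 g

Pure H2O = 640.4 × 0.5577 = 357.15 g.
n(H2O) = 357.15 / 18.016 = 19.824 mol.
Step 1 (H2O:HNO3 = 1:2): theoretical n(HNO3) = 39.648 mol; at 78.65% yield, n(HNO3) = 31.183 mol.
Step 2 (HNO3:NH4NO3 = 1:1): theoretical n(NH4NO3) = 31.183 mol, so theoretical mass = 31.183 × 80.052 = 2496.3 g.
At 72.83% yield, actual mass of NH4NO3 = 2496.3 × 0.7283 = 1818.0 g.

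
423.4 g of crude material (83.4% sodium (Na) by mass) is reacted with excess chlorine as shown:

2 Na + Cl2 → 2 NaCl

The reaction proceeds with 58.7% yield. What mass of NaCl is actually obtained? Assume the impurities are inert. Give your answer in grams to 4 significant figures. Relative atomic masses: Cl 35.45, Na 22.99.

Pure Na available = 423.4 g × 0.834 = 353.12 g.
M(Na) = 22.99 g/mol.
M(NaCl) = 22.99 + 35.45 = 58.44 g/mol.
n(Na) = 353.12 g / 22.99 g/mol = 15.360 mol.
From the equation the Na:NaCl mole ratio is 2:2, so n(NaCl) = 15.360 × 2/2 = 15.360 mol.
Mass of NaCl = 15.360 mol × 58.44 g/mol = 897.61 g.
Actual mass collected = 897.61 g × 0.587 = 526.90 g.

526.9 g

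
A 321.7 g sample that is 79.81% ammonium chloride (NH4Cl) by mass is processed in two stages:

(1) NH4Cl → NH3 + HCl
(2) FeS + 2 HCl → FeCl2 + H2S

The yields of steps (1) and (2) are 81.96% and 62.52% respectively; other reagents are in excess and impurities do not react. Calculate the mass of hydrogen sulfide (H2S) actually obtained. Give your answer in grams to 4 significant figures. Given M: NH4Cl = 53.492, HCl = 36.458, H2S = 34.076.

41.90 g

Pure NH4Cl = 321.7 × 0.7981 = 256.75 g.
n(NH4Cl) = 256.75 / 53.492 = 4.7998 mol.
Step 1 (NH4Cl:HCl = 1:1): theoretical n(HCl) = 4.7998 mol; at 81.96% yield, n(HCl) = 3.9339 mol.
Step 2 (HCl:H2S = 2:1): theoretical n(H2S) = 1.9669 mol, so theoretical mass = 1.9669 × 34.076 = 67.026 g.
At 62.52% yield, actual mass of H2S = 67.026 × 0.6252 = 41.904 g.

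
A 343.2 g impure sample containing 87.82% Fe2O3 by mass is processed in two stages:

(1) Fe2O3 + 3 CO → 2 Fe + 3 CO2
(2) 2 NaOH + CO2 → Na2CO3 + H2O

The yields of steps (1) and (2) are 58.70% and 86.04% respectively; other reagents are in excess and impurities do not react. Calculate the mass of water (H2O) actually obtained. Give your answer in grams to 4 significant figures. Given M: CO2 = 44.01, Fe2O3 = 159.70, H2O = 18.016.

51.52 g

Pure Fe2O3 = 343.2 × 0.8782 = 301.40 g.
n(Fe2O3) = 301.40 / 159.70 = 1.8873 mol.
Step 1 (Fe2O3:CO2 = 1:3): theoretical n(CO2) = 5.6618 mol; at 58.70% yield, n(CO2) = 3.3235 mol.
Step 2 (CO2:H2O = 1:1): theoretical n(H2O) = 3.3235 mol, so theoretical mass = 3.3235 × 18.016 = 59.876 g.
At 86.04% yield, actual mass of H2O = 59.876 × 0.8604 = 51.517 g.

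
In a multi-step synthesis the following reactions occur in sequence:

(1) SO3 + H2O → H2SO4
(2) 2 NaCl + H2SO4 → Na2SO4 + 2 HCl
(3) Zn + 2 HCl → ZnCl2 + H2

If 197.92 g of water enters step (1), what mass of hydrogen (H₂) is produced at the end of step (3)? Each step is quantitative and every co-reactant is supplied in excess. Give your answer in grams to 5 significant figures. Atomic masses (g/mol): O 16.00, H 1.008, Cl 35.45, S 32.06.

22.147 g

M(H2O) = 2(1.008) + 16.00 = 18.016 g/mol.
M(H2) = 2(1.008) = 2.016 g/mol.
n(H2O) = 197.92 / 18.016 = 10.9858 mol.
Reaction (1): H2O→H2SO4 ratio 1:1 ⇒ n(H2SO4) = 10.9858 mol.
Reaction (2): H2SO4→HCl ratio 1:2 ⇒ n(HCl) = 21.9716 mol.
Reaction (3): HCl→H2 ratio 2:1 ⇒ n(H2) = 10.9858 mol.
Mass of H2 = 10.9858 × 2.016 = 22.1474 g.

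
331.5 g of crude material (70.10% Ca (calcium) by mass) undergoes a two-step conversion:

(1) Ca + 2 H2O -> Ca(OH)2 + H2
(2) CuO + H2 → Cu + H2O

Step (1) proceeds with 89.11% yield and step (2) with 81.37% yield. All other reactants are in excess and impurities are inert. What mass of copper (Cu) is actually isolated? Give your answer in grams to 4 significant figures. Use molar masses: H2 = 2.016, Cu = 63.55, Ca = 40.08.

267.2 g

Pure Ca = 331.5 × 0.7010 = 232.38 g.
n(Ca) = 232.38 / 40.08 = 5.7979 mol.
Step 1 (Ca:H2 = 1:1): theoretical n(H2) = 5.7979 mol; at 89.11% yield, n(H2) = 5.1665 mol.
Step 2 (H2:Cu = 1:1): theoretical n(Cu) = 5.1665 mol, so theoretical mass = 5.1665 × 63.55 = 328.33 g.
At 81.37% yield, actual mass of Cu = 328.33 × 0.8137 = 267.17 g.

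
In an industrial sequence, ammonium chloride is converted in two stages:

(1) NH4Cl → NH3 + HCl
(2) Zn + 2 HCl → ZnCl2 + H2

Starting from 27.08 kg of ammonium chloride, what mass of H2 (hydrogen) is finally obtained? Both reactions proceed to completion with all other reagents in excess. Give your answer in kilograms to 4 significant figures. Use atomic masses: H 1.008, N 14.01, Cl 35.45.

M(NH4Cl) = 14.01 + 4(1.008) + 35.45 = 53.492 g/mol.
M(H2) = 2(1.008) = 2.016 g/mol.
27.08 kg = 27080 g.
n(NH4Cl) = 27080 / 53.492 = 506.24 mol.
Step 1 gives a 1:1 ratio of NH4Cl to HCl, so n(HCl) = 506.24 mol.
In step 2 the HCl:H2 ratio is 2:1, so n(H2) = 253.12 mol.
Mass of H2 = 253.12 × 2.016 = 510.29 g = 0.5103 kg.

0.5103 kg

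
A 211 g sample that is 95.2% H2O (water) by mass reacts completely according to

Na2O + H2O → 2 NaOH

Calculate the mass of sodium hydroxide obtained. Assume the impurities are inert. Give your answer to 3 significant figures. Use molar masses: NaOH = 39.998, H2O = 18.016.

892 g

Mass of pure H2O = 211 g × 0.952 = 200.9 g.
n(H2O) = 200.9 g / 18.016 g/mol = 11.15 mol.
From the equation the H2O:NaOH mole ratio is 1:2, so n(NaOH) = 11.15 × 2/1 = 22.30 mol.
Mass of NaOH = 22.30 mol × 39.998 g/mol = 891.9 g.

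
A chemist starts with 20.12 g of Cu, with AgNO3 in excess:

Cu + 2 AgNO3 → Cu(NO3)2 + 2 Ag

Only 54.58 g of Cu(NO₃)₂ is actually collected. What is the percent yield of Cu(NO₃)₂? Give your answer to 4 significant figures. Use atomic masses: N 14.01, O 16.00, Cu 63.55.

M(Cu) = 63.55 g/mol.
M(Cu(NO3)2) = 63.55 + 2(14.01) + 6(16.00) = 187.57 g/mol.
n(Cu) = 20.120 g / 63.55 g/mol = 0.31660 mol.
From the equation the Cu:Cu(NO3)2 mole ratio is 1:1, so n(Cu(NO3)2) = 0.31660 × 1/1 = 0.31660 mol.
Mass of Cu(NO3)2 = 0.31660 mol × 187.57 g/mol = 59.385 g.
This is the theoretical yield. Percent yield = 54.58 g / 59.385 g × 100% = 91.909%.

91.91 %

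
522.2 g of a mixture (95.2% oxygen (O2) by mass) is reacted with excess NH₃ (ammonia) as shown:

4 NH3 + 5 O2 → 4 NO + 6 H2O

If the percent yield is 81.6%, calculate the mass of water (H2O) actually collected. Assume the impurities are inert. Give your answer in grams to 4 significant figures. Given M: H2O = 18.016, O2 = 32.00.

Pure O2 available = 522.2 g × 0.952 = 497.13 g.
n(O2) = 497.13 g / 32.00 g/mol = 15.535 mol.
From the equation the O2:H2O mole ratio is 5:6, so n(H2O) = 15.535 × 6/5 = 18.643 mol.
Mass of H2O = 18.643 mol × 18.016 g/mol = 335.86 g.
Actual mass collected = 335.86 g × 0.816 = 274.07 g.

274.1 g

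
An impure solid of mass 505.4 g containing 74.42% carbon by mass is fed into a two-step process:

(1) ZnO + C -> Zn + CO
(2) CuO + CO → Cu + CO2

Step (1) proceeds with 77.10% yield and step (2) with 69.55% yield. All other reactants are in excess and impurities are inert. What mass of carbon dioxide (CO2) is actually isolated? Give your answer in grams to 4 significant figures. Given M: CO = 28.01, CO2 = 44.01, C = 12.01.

739.1 g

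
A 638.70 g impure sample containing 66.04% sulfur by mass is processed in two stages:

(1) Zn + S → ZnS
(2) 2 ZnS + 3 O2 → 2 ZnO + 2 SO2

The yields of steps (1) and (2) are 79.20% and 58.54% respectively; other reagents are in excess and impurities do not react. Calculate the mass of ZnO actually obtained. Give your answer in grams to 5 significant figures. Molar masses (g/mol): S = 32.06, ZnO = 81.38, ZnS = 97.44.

496.40 g

Pure S = 638.70 × 0.6604 = 421.797 g.
n(S) = 421.797 / 32.06 = 13.1565 mol.
Step 1 (S:ZnS = 1:1): theoretical n(ZnS) = 13.1565 mol; at 79.20% yield, n(ZnS) = 10.4200 mol.
Step 2 (ZnS:ZnO = 2:2): theoretical n(ZnO) = 10.4200 mol, so theoretical mass = 10.4200 × 81.38 = 847.976 g.
At 58.54% yield, actual mass of ZnO = 847.976 × 0.5854 = 496.405 g.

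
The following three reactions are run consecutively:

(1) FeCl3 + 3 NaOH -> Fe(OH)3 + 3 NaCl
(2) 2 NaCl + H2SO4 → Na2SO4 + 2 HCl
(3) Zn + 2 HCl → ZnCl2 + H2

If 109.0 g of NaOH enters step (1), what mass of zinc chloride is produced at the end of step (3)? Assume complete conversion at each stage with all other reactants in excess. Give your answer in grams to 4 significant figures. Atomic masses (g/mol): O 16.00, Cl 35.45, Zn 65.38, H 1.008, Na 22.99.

185.7 g

M(NaOH) = 22.99 + 16.00 + 1.008 = 39.998 g/mol.
M(ZnCl2) = 65.38 + 2(35.45) = 136.28 g/mol.
n(NaOH) = 109.0 / 39.998 = 2.7251 mol.
Reaction (1): NaOH→NaCl ratio 3:3 ⇒ n(NaCl) = 2.7251 mol.
Reaction (2): NaCl→HCl ratio 2:2 ⇒ n(HCl) = 2.7251 mol.
Reaction (3): HCl→ZnCl2 ratio 2:1 ⇒ n(ZnCl2) = 1.3626 mol.
Mass of ZnCl2 = 1.3626 × 136.28 = 185.69 g.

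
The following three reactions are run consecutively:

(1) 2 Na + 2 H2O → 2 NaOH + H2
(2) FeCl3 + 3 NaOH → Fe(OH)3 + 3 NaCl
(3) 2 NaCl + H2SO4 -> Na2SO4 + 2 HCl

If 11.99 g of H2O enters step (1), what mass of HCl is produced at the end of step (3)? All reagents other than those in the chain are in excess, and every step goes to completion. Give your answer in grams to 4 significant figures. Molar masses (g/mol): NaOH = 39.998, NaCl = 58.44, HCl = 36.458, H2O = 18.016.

n(H2O) = 11.99 / 18.016 = 0.66552 mol.
Reaction (1): H2O→NaOH ratio 2:2 ⇒ n(NaOH) = 0.66552 mol.
Reaction (2): NaOH→NaCl ratio 3:3 ⇒ n(NaCl) = 0.66552 mol.
Reaction (3): NaCl→HCl ratio 2:2 ⇒ n(HCl) = 0.66552 mol.
Mass of HCl = 0.66552 × 36.458 = 24.264 g.

24.26 g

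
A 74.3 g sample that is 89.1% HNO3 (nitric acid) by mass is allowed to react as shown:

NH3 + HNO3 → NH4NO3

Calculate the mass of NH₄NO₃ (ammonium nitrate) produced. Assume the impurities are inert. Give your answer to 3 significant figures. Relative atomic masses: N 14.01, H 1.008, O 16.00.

Mass of pure HNO3 = 74.3 g × 0.891 = 66.20 g.
M(HNO3) = 1.008 + 14.01 + 3(16.00) = 63.018 g/mol.
M(NH4NO3) = 2(14.01) + 4(1.008) + 3(16.00) = 80.052 g/mol.
n(HNO3) = 66.20 g / 63.018 g/mol = 1.051 mol.
From the equation the HNO3:NH4NO3 mole ratio is 1:1, so n(NH4NO3) = 1.051 × 1/1 = 1.051 mol.
Mass of NH4NO3 = 1.051 mol × 80.052 g/mol = 84.10 g.

84.1 g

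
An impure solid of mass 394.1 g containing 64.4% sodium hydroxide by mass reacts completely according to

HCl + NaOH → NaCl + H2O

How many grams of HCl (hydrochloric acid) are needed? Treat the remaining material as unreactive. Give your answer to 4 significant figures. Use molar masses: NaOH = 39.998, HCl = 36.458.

Mass of pure NaOH = 394.1 g × 0.644 = 253.80 g.
n(NaOH) = 253.80 g / 39.998 g/mol = 6.3453 mol.
From the equation the NaOH:HCl mole ratio is 1:1, so n(HCl) = 6.3453 × 1/1 = 6.3453 mol.
Mass of HCl = 6.3453 mol × 36.458 g/mol = 231.34 g.

231.3 g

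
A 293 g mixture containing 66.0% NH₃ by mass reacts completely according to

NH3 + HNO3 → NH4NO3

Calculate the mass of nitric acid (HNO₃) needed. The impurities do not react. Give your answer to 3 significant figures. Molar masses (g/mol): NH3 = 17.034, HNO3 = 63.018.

715 g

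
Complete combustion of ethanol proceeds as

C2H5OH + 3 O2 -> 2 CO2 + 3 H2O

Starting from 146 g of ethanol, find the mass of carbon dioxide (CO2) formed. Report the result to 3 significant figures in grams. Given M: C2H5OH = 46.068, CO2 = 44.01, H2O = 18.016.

279 g

n(C2H5OH) = 146.0 g / 46.068 g/mol = 3.169 mol.
From the equation the C2H5OH:CO2 mole ratio is 1:2, so n(CO2) = 3.169 × 2/1 = 6.338 mol.
Mass of CO2 = 6.338 mol × 44.01 g/mol = 279.0 g.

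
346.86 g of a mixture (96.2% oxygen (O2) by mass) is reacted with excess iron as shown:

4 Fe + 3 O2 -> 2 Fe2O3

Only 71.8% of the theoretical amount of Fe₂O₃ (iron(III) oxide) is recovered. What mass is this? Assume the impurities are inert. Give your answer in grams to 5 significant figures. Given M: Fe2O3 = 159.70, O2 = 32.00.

Pure O2 available = 346.86 g × 0.962 = 333.679 g.
n(O2) = 333.679 g / 32.00 g/mol = 10.4275 mol.
From the equation the O2:Fe2O3 mole ratio is 3:2, so n(Fe2O3) = 10.4275 × 2/3 = 6.95165 mol.
Mass of Fe2O3 = 6.95165 mol × 159.70 g/mol = 1110.18 g.
Actual mass collected = 1110.18 g × 0.718 = 797.108 g.

797.11 g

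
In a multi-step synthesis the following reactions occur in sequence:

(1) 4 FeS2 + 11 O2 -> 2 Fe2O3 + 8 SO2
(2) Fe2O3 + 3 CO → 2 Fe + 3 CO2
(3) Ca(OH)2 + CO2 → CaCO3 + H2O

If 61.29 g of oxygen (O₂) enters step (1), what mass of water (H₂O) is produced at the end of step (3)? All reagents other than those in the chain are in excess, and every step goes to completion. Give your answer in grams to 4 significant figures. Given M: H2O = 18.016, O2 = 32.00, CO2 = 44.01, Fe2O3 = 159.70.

18.82 g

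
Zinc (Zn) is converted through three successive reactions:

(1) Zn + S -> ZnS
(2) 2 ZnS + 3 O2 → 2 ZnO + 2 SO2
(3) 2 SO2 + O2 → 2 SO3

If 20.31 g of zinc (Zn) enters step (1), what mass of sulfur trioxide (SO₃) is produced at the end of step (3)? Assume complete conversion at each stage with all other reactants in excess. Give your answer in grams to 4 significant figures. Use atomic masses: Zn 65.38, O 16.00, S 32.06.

24.87 g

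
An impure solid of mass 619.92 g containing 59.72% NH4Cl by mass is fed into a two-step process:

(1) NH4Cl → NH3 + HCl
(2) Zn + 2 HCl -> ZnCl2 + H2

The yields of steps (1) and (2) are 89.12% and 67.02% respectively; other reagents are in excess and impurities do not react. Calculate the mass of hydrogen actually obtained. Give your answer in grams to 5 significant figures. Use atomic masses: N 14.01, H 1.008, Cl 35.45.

4.1668 g

Pure NH4Cl = 619.92 × 0.5972 = 370.216 g.
M(NH4Cl) = 14.01 + 4(1.008) + 35.45 = 53.492 g/mol.
M(H2) = 2(1.008) = 2.016 g/mol.
n(NH4Cl) = 370.216 / 53.492 = 6.92096 mol.
Step 1 (NH4Cl:HCl = 1:1): theoretical n(HCl) = 6.92096 mol; at 89.12% yield, n(HCl) = 6.16796 mol.
Step 2 (HCl:H2 = 2:1): theoretical n(H2) = 3.08398 mol, so theoretical mass = 3.08398 × 2.016 = 6.21731 g.
At 67.02% yield, actual mass of H2 = 6.21731 × 0.6702 = 4.16684 g.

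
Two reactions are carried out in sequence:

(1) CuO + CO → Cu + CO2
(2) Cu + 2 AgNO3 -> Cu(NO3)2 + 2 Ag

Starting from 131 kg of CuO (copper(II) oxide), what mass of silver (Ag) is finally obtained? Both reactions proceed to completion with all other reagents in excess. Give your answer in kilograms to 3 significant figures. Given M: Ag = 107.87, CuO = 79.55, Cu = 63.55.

131 kg = 131000 g.
n(CuO) = 131000 / 79.55 = 1647 mol.
Step 1 gives a 1:1 ratio of CuO to Cu, so n(Cu) = 1647 mol.
In step 2 the Cu:Ag ratio is 1:2, so n(Ag) = 3294 mol.
Mass of Ag = 3294 × 107.87 = 355300 g = 355 kg.

355 kg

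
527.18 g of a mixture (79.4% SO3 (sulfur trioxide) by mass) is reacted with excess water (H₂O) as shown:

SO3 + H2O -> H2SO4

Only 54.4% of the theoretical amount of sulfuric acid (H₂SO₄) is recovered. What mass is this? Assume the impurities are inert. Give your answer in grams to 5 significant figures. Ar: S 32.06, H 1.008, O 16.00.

278.95 g

Pure SO3 available = 527.18 g × 0.794 = 418.581 g.
M(SO3) = 32.06 + 3(16.00) = 80.06 g/mol.
M(H2SO4) = 2(1.008) + 32.06 + 4(16.00) = 98.076 g/mol.
n(SO3) = 418.581 g / 80.06 g/mol = 5.22834 mol.
From the equation the SO3:H2SO4 mole ratio is 1:1, so n(H2SO4) = 5.22834 × 1/1 = 5.22834 mol.
Mass of H2SO4 = 5.22834 mol × 98.076 g/mol = 512.775 g.
Actual mass collected = 512.775 g × 0.544 = 278.949 g.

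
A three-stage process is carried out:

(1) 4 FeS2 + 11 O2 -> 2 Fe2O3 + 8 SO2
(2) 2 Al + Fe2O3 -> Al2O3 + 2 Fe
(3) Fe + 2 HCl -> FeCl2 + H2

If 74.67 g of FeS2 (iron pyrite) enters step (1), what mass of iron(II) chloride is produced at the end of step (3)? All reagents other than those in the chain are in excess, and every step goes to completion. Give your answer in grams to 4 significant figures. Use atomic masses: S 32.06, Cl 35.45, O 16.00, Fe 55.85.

78.89 g

M(FeS2) = 55.85 + 2(32.06) = 119.97 g/mol.
M(FeCl2) = 55.85 + 2(35.45) = 126.75 g/mol.
n(FeS2) = 74.67 / 119.97 = 0.62241 mol.
Reaction (1): FeS2→Fe2O3 ratio 4:2 ⇒ n(Fe2O3) = 0.31120 mol.
Reaction (2): Fe2O3→Fe ratio 1:2 ⇒ n(Fe) = 0.62241 mol.
Reaction (3): Fe→FeCl2 ratio 1:1 ⇒ n(FeCl2) = 0.62241 mol.
Mass of FeCl2 = 0.62241 × 126.75 = 78.890 g.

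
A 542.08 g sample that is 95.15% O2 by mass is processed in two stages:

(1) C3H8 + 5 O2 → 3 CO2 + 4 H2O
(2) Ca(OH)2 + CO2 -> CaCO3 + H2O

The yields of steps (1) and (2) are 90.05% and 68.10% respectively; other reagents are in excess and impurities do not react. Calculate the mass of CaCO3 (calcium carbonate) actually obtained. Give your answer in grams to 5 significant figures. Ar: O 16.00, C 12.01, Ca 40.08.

593.60 g

Pure O2 = 542.08 × 0.9515 = 515.789 g.
M(O2) = 2(16.00) = 32.00 g/mol.
M(CaCO3) = 40.08 + 12.01 + 3(16.00) = 100.09 g/mol.
n(O2) = 515.789 / 32.00 = 16.1184 mol.
Step 1 (O2:CO2 = 5:3): theoretical n(CO2) = 9.67105 mol; at 90.05% yield, n(CO2) = 8.70878 mol.
Step 2 (CO2:CaCO3 = 1:1): theoretical n(CaCO3) = 8.70878 mol, so theoretical mass = 8.70878 × 100.09 = 871.661 g.
At 68.10% yield, actual mass of CaCO3 = 871.661 × 0.6810 = 593.601 g.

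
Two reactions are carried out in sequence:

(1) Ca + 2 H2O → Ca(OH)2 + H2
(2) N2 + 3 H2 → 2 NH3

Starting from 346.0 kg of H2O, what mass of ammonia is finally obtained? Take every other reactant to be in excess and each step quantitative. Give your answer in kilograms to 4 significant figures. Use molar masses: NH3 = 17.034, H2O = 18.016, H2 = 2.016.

346.0 kg = 346000 g.
n(H2O) = 346000 / 18.016 = 19205 mol.
Step 1 gives a 2:1 ratio of H2O to H2, so n(H2) = 9602.6 mol.
In step 2 the H2:NH3 ratio is 3:2, so n(NH3) = 6401.7 mol.
Mass of NH3 = 6401.7 × 17.034 = 109050 g = 109.0 kg.

109.0 kg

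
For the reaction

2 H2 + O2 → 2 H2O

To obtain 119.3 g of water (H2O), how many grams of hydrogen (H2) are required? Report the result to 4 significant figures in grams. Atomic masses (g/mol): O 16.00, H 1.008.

M(H2O) = 2(1.008) + 16.00 = 18.016 g/mol.
M(H2) = 2(1.008) = 2.016 g/mol.
n(H2O) = 119.30 g / 18.016 g/mol = 6.6219 mol.
From the equation the H2O:H2 mole ratio is 2:2, so n(H2) = 6.6219 × 2/2 = 6.6219 mol.
Mass of H2 = 6.6219 mol × 2.016 g/mol = 13.350 g.

13.35 g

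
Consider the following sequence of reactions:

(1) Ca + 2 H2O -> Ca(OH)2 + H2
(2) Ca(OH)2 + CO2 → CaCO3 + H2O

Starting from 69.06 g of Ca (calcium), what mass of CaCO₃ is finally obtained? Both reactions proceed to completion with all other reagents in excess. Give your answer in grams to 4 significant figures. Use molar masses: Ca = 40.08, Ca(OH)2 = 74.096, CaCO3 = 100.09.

n(Ca) = 69.060 / 40.08 = 1.7231 mol.
Step 1 gives a 1:1 ratio of Ca to Ca(OH)2, so n(Ca(OH)2) = 1.7231 mol.
In step 2 the Ca(OH)2:CaCO3 ratio is 1:1, so n(CaCO3) = 1.7231 mol.
Mass of CaCO3 = 1.7231 × 100.09 = 172.46 g.

172.5 g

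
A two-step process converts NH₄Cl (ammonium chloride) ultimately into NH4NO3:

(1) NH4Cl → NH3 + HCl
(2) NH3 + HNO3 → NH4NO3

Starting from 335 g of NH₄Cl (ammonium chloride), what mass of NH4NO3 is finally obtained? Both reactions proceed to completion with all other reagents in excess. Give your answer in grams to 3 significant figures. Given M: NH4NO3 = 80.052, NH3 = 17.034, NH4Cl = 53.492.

n(NH4Cl) = 335.0 / 53.492 = 6.263 mol.
Step 1 gives a 1:1 ratio of NH4Cl to NH3, so n(NH3) = 6.263 mol.
In step 2 the NH3:NH4NO3 ratio is 1:1, so n(NH4NO3) = 6.263 mol.
Mass of NH4NO3 = 6.263 × 80.052 = 501.3 g.

501 g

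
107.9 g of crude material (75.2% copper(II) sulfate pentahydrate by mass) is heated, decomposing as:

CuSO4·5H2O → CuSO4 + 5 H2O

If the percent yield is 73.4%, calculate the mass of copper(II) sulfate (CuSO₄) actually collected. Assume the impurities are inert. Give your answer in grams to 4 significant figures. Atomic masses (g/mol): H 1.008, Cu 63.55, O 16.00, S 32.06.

38.07 g

Pure CuSO4·5H2O available = 107.9 g × 0.752 = 81.141 g.
M(CuSO4·5H2O) = 63.55 + 32.06 + 9(16.00) + 10(1.008) = 249.69 g/mol.
M(CuSO4) = 63.55 + 32.06 + 4(16.00) = 159.61 g/mol.
n(CuSO4·5H2O) = 81.141 g / 249.69 g/mol = 0.32497 mol.
From the equation the CuSO4·5H2O:CuSO4 mole ratio is 1:1, so n(CuSO4) = 0.32497 × 1/1 = 0.32497 mol.
Mass of CuSO4 = 0.32497 mol × 159.61 g/mol = 51.868 g.
Actual mass collected = 51.868 g × 0.734 = 38.071 g.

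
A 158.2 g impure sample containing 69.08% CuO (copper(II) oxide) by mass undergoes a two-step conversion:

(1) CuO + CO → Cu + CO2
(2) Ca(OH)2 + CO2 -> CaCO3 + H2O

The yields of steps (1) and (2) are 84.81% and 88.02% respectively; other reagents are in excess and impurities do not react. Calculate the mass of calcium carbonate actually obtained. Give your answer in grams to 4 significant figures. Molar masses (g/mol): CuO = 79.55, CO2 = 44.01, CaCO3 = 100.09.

Pure CuO = 158.2 × 0.6908 = 109.28 g.
n(CuO) = 109.28 / 79.55 = 1.3738 mol.
Step 1 (CuO:CO2 = 1:1): theoretical n(CO2) = 1.3738 mol; at 84.81% yield, n(CO2) = 1.1651 mol.
Step 2 (CO2:CaCO3 = 1:1): theoretical n(CaCO3) = 1.1651 mol, so theoretical mass = 1.1651 × 100.09 = 116.62 g.
At 88.02% yield, actual mass of CaCO3 = 116.62 × 0.8802 = 102.64 g.

102.6 g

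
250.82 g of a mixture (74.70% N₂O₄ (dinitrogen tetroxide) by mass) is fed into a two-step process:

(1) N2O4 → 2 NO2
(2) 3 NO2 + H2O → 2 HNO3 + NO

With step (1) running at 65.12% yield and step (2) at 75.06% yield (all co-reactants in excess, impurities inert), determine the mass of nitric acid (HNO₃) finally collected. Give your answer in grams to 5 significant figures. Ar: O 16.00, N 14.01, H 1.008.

Pure N2O4 = 250.82 × 0.7470 = 187.363 g.
M(N2O4) = 2(14.01) + 4(16.00) = 92.02 g/mol.
M(HNO3) = 1.008 + 14.01 + 3(16.00) = 63.018 g/mol.
n(N2O4) = 187.363 / 92.02 = 2.03611 mol.
Step 1 (N2O4:NO2 = 1:2): theoretical n(NO2) = 4.07221 mol; at 65.12% yield, n(NO2) = 2.65183 mol.
Step 2 (NO2:HNO3 = 3:2): theoretical n(HNO3) = 1.76788 mol, so theoretical mass = 1.76788 × 63.018 = 111.408 g.
At 75.06% yield, actual mass of HNO3 = 111.408 × 0.7506 = 83.6232 g.

83.623 g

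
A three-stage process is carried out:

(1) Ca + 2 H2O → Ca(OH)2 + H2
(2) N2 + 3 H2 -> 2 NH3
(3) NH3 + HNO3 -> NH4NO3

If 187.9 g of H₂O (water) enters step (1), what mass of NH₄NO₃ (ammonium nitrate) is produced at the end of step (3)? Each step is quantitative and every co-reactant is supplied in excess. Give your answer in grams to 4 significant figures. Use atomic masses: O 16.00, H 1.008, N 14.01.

M(H2O) = 2(1.008) + 16.00 = 18.016 g/mol.
M(NH4NO3) = 2(14.01) + 4(1.008) + 3(16.00) = 80.052 g/mol.
n(H2O) = 187.9 / 18.016 = 10.430 mol.
Reaction (1): H2O→H2 ratio 2:1 ⇒ n(H2) = 5.2148 mol.
Reaction (2): H2→NH3 ratio 3:2 ⇒ n(NH3) = 3.4765 mol.
Reaction (3): NH3→NH4NO3 ratio 1:1 ⇒ n(NH4NO3) = 3.4765 mol.
Mass of NH4NO3 = 3.4765 × 80.052 = 278.30 g.

278.3 g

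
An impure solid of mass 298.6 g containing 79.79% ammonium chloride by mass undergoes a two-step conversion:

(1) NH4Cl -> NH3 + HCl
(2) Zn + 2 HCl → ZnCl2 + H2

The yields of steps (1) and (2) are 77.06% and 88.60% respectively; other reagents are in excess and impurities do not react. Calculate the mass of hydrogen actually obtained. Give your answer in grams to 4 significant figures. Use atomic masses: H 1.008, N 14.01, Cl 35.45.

3.065 g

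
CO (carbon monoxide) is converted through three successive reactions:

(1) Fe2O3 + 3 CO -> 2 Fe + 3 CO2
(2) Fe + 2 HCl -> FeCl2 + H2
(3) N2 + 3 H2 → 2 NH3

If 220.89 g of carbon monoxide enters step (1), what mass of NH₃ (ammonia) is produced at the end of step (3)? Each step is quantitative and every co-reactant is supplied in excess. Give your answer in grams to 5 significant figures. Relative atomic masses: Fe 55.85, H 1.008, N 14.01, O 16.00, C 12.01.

M(CO) = 12.01 + 16.00 = 28.01 g/mol.
M(NH3) = 14.01 + 3(1.008) = 17.034 g/mol.
n(CO) = 220.89 / 28.01 = 7.88611 mol.
Reaction (1): CO→Fe ratio 3:2 ⇒ n(Fe) = 5.25741 mol.
Reaction (2): Fe→H2 ratio 1:1 ⇒ n(H2) = 5.25741 mol.
Reaction (3): H2→NH3 ratio 3:2 ⇒ n(NH3) = 3.50494 mol.
Mass of NH3 = 3.50494 × 17.034 = 59.7031 g.

59.703 g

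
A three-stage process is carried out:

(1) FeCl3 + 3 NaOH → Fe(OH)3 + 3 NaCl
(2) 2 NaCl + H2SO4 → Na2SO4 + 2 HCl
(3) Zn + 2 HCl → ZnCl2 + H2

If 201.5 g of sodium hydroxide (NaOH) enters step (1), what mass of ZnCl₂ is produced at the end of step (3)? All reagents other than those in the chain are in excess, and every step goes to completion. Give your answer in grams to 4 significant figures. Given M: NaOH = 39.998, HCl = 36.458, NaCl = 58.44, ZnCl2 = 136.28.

n(NaOH) = 201.5 / 39.998 = 5.0378 mol.
Reaction (1): NaOH→NaCl ratio 3:3 ⇒ n(NaCl) = 5.0378 mol.
Reaction (2): NaCl→HCl ratio 2:2 ⇒ n(HCl) = 5.0378 mol.
Reaction (3): HCl→ZnCl2 ratio 2:1 ⇒ n(ZnCl2) = 2.5189 mol.
Mass of ZnCl2 = 2.5189 × 136.28 = 343.27 g.

343.3 g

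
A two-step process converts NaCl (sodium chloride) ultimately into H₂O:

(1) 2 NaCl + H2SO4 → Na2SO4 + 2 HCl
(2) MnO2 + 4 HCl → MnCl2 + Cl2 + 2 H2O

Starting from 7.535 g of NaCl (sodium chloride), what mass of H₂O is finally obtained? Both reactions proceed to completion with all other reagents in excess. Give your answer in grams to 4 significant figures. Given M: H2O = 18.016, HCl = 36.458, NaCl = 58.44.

1.161 g

n(NaCl) = 7.5350 / 58.44 = 0.12894 mol.
Step 1 gives a 2:2 ratio of NaCl to HCl, so n(HCl) = 0.12894 mol.
In step 2 the HCl:H2O ratio is 4:2, so n(H2O) = 0.064468 mol.
Mass of H2O = 0.064468 × 18.016 = 1.1615 g.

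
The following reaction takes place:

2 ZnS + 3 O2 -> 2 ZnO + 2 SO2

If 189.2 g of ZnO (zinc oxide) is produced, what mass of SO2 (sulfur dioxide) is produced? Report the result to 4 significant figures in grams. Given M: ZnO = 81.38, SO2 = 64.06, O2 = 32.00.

n(ZnO) = 189.20 g / 81.38 g/mol = 2.3249 mol.
From the equation the ZnO:SO2 mole ratio is 2:2, so n(SO2) = 2.3249 × 2/2 = 2.3249 mol.
Mass of SO2 = 2.3249 mol × 64.06 g/mol = 148.93 g.

148.9 g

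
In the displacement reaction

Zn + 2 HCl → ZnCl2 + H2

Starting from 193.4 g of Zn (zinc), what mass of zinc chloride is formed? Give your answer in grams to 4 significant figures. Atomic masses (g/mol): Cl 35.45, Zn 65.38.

403.1 g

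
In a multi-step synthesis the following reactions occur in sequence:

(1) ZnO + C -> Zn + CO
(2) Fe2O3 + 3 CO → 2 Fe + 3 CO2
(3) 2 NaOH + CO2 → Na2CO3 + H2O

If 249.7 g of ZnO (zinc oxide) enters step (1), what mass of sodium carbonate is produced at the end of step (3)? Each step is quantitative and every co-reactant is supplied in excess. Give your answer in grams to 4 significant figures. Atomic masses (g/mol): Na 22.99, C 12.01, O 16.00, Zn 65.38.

325.2 g

M(ZnO) = 65.38 + 16.00 = 81.38 g/mol.
M(Na2CO3) = 2(22.99) + 12.01 + 3(16.00) = 105.99 g/mol.
n(ZnO) = 249.7 / 81.38 = 3.0683 mol.
Reaction (1): ZnO→CO ratio 1:1 ⇒ n(CO) = 3.0683 mol.
Reaction (2): CO→CO2 ratio 3:3 ⇒ n(CO2) = 3.0683 mol.
Reaction (3): CO2→Na2CO3 ratio 1:1 ⇒ n(Na2CO3) = 3.0683 mol.
Mass of Na2CO3 = 3.0683 × 105.99 = 325.21 g.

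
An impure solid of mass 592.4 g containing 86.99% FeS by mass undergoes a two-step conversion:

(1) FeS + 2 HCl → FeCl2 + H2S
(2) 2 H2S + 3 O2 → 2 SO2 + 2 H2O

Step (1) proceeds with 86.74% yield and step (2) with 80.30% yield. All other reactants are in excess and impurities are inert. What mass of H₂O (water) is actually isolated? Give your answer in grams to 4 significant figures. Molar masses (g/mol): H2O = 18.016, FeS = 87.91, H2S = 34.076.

73.56 g

Pure FeS = 592.4 × 0.8699 = 515.33 g.
n(FeS) = 515.33 / 87.91 = 5.8620 mol.
Step 1 (FeS:H2S = 1:1): theoretical n(H2S) = 5.8620 mol; at 86.74% yield, n(H2S) = 5.0847 mol.
Step 2 (H2S:H2O = 2:2): theoretical n(H2O) = 5.0847 mol, so theoretical mass = 5.0847 × 18.016 = 91.606 g.
At 80.30% yield, actual mass of H2O = 91.606 × 0.8030 = 73.560 g.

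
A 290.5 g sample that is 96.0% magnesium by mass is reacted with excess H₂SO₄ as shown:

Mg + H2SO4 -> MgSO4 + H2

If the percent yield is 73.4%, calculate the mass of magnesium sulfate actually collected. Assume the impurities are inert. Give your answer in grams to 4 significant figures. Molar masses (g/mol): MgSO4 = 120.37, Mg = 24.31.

1014 g

Pure Mg available = 290.5 g × 0.960 = 278.88 g.
n(Mg) = 278.88 g / 24.31 g/mol = 11.472 mol.
From the equation the Mg:MgSO4 mole ratio is 1:1, so n(MgSO4) = 11.472 × 1/1 = 11.472 mol.
Mass of MgSO4 = 11.472 mol × 120.37 g/mol = 1380.9 g.
Actual mass collected = 1380.9 g × 0.734 = 1013.6 g.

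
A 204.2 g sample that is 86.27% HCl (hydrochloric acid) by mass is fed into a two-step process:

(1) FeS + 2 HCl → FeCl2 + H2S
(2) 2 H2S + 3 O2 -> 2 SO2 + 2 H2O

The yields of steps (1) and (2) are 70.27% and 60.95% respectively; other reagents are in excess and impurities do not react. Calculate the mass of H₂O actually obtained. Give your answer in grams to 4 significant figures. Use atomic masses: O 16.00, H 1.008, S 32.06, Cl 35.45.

Pure HCl = 204.2 × 0.8627 = 176.16 g.
M(HCl) = 1.008 + 35.45 = 36.458 g/mol.
M(H2O) = 2(1.008) + 16.00 = 18.016 g/mol.
n(HCl) = 176.16 / 36.458 = 4.8320 mol.
Step 1 (HCl:H2S = 2:1): theoretical n(H2S) = 2.4160 mol; at 70.27% yield, n(H2S) = 1.6977 mol.
Step 2 (H2S:H2O = 2:2): theoretical n(H2O) = 1.6977 mol, so theoretical mass = 1.6977 × 18.016 = 30.586 g.
At 60.95% yield, actual mass of H2O = 30.586 × 0.6095 = 18.642 g.

18.64 g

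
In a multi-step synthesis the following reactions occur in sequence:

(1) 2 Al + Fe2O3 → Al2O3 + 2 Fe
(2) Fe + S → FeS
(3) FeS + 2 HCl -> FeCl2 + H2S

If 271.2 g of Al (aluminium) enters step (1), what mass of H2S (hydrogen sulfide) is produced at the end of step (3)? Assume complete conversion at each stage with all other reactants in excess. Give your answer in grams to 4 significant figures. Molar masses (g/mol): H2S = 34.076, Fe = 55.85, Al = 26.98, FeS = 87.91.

342.5 g

n(Al) = 271.2 / 26.98 = 10.052 mol.
Reaction (1): Al→Fe ratio 2:2 ⇒ n(Fe) = 10.052 mol.
Reaction (2): Fe→FeS ratio 1:1 ⇒ n(FeS) = 10.052 mol.
Reaction (3): FeS→H2S ratio 1:1 ⇒ n(H2S) = 10.052 mol.
Mass of H2S = 10.052 × 34.076 = 342.53 g.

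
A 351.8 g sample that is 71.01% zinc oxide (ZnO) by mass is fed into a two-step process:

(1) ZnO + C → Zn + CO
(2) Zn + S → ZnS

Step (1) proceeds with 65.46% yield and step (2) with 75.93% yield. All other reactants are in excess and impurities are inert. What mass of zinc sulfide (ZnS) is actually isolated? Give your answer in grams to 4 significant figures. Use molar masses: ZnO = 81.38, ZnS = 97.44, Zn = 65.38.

148.7 g

Pure ZnO = 351.8 × 0.7101 = 249.81 g.
n(ZnO) = 249.81 / 81.38 = 3.0697 mol.
Step 1 (ZnO:Zn = 1:1): theoretical n(Zn) = 3.0697 mol; at 65.46% yield, n(Zn) = 2.0094 mol.
Step 2 (Zn:ZnS = 1:1): theoretical n(ZnS) = 2.0094 mol, so theoretical mass = 2.0094 × 97.44 = 195.80 g.
At 75.93% yield, actual mass of ZnS = 195.80 × 0.7593 = 148.67 g.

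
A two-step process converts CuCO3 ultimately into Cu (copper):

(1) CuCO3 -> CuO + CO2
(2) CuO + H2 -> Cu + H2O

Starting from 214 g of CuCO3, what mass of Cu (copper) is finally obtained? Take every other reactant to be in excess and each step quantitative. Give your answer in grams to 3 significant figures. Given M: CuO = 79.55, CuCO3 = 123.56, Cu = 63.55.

n(CuCO3) = 214.0 / 123.56 = 1.732 mol.
Step 1 gives a 1:1 ratio of CuCO3 to CuO, so n(CuO) = 1.732 mol.
In step 2 the CuO:Cu ratio is 1:1, so n(Cu) = 1.732 mol.
Mass of Cu = 1.732 × 63.55 = 110.1 g.

110 g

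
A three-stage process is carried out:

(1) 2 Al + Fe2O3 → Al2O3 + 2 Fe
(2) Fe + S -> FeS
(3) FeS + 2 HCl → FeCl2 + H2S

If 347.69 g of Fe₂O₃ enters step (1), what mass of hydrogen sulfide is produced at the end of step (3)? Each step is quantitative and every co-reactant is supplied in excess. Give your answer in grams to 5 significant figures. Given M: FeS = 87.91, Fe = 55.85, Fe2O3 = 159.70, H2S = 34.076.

n(Fe2O3) = 347.69 / 159.70 = 2.17714 mol.
Reaction (1): Fe2O3→Fe ratio 1:2 ⇒ n(Fe) = 4.35429 mol.
Reaction (2): Fe→FeS ratio 1:1 ⇒ n(FeS) = 4.35429 mol.
Reaction (3): FeS→H2S ratio 1:1 ⇒ n(H2S) = 4.35429 mol.
Mass of H2S = 4.35429 × 34.076 = 148.377 g.

148.38 g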